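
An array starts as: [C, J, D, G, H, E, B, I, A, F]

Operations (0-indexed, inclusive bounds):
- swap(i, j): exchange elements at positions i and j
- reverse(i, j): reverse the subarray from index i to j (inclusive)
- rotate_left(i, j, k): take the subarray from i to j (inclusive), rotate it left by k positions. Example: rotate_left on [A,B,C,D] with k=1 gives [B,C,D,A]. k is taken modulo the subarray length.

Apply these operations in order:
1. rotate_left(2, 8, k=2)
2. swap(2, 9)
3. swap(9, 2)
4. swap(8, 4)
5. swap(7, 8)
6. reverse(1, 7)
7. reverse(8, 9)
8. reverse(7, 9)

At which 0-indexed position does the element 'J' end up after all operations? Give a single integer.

Answer: 9

Derivation:
After 1 (rotate_left(2, 8, k=2)): [C, J, H, E, B, I, A, D, G, F]
After 2 (swap(2, 9)): [C, J, F, E, B, I, A, D, G, H]
After 3 (swap(9, 2)): [C, J, H, E, B, I, A, D, G, F]
After 4 (swap(8, 4)): [C, J, H, E, G, I, A, D, B, F]
After 5 (swap(7, 8)): [C, J, H, E, G, I, A, B, D, F]
After 6 (reverse(1, 7)): [C, B, A, I, G, E, H, J, D, F]
After 7 (reverse(8, 9)): [C, B, A, I, G, E, H, J, F, D]
After 8 (reverse(7, 9)): [C, B, A, I, G, E, H, D, F, J]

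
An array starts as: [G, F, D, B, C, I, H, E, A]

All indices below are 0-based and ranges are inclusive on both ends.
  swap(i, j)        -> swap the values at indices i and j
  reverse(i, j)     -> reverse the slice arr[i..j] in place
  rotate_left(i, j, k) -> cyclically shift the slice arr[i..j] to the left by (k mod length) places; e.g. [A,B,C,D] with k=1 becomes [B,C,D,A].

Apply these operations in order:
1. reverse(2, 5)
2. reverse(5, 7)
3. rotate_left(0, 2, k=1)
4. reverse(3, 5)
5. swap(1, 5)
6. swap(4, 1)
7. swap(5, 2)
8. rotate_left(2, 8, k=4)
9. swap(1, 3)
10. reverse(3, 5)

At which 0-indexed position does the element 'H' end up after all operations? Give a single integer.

Answer: 2

Derivation:
After 1 (reverse(2, 5)): [G, F, I, C, B, D, H, E, A]
After 2 (reverse(5, 7)): [G, F, I, C, B, E, H, D, A]
After 3 (rotate_left(0, 2, k=1)): [F, I, G, C, B, E, H, D, A]
After 4 (reverse(3, 5)): [F, I, G, E, B, C, H, D, A]
After 5 (swap(1, 5)): [F, C, G, E, B, I, H, D, A]
After 6 (swap(4, 1)): [F, B, G, E, C, I, H, D, A]
After 7 (swap(5, 2)): [F, B, I, E, C, G, H, D, A]
After 8 (rotate_left(2, 8, k=4)): [F, B, H, D, A, I, E, C, G]
After 9 (swap(1, 3)): [F, D, H, B, A, I, E, C, G]
After 10 (reverse(3, 5)): [F, D, H, I, A, B, E, C, G]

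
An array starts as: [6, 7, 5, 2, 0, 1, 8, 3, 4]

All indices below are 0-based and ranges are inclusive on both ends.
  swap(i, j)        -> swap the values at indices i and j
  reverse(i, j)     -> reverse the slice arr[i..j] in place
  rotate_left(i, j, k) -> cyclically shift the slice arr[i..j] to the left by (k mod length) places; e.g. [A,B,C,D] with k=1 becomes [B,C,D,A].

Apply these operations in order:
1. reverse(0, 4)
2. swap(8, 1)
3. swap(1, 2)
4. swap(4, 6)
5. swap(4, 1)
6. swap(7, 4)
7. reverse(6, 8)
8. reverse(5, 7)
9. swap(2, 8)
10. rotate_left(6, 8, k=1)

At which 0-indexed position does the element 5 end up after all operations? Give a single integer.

Answer: 5

Derivation:
After 1 (reverse(0, 4)): [0, 2, 5, 7, 6, 1, 8, 3, 4]
After 2 (swap(8, 1)): [0, 4, 5, 7, 6, 1, 8, 3, 2]
After 3 (swap(1, 2)): [0, 5, 4, 7, 6, 1, 8, 3, 2]
After 4 (swap(4, 6)): [0, 5, 4, 7, 8, 1, 6, 3, 2]
After 5 (swap(4, 1)): [0, 8, 4, 7, 5, 1, 6, 3, 2]
After 6 (swap(7, 4)): [0, 8, 4, 7, 3, 1, 6, 5, 2]
After 7 (reverse(6, 8)): [0, 8, 4, 7, 3, 1, 2, 5, 6]
After 8 (reverse(5, 7)): [0, 8, 4, 7, 3, 5, 2, 1, 6]
After 9 (swap(2, 8)): [0, 8, 6, 7, 3, 5, 2, 1, 4]
After 10 (rotate_left(6, 8, k=1)): [0, 8, 6, 7, 3, 5, 1, 4, 2]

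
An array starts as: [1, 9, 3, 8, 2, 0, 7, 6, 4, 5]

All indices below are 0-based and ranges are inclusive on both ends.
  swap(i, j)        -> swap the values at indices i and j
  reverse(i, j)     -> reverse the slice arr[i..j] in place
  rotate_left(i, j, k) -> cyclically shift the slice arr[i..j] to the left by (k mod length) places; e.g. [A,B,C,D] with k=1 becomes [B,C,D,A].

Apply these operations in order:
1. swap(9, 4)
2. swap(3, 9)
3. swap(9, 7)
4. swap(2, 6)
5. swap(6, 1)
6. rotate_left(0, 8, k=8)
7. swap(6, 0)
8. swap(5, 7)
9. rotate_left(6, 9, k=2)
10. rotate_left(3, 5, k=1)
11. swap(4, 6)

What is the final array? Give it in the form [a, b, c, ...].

Answer: [0, 1, 3, 2, 8, 7, 9, 6, 4, 5]

Derivation:
After 1 (swap(9, 4)): [1, 9, 3, 8, 5, 0, 7, 6, 4, 2]
After 2 (swap(3, 9)): [1, 9, 3, 2, 5, 0, 7, 6, 4, 8]
After 3 (swap(9, 7)): [1, 9, 3, 2, 5, 0, 7, 8, 4, 6]
After 4 (swap(2, 6)): [1, 9, 7, 2, 5, 0, 3, 8, 4, 6]
After 5 (swap(6, 1)): [1, 3, 7, 2, 5, 0, 9, 8, 4, 6]
After 6 (rotate_left(0, 8, k=8)): [4, 1, 3, 7, 2, 5, 0, 9, 8, 6]
After 7 (swap(6, 0)): [0, 1, 3, 7, 2, 5, 4, 9, 8, 6]
After 8 (swap(5, 7)): [0, 1, 3, 7, 2, 9, 4, 5, 8, 6]
After 9 (rotate_left(6, 9, k=2)): [0, 1, 3, 7, 2, 9, 8, 6, 4, 5]
After 10 (rotate_left(3, 5, k=1)): [0, 1, 3, 2, 9, 7, 8, 6, 4, 5]
After 11 (swap(4, 6)): [0, 1, 3, 2, 8, 7, 9, 6, 4, 5]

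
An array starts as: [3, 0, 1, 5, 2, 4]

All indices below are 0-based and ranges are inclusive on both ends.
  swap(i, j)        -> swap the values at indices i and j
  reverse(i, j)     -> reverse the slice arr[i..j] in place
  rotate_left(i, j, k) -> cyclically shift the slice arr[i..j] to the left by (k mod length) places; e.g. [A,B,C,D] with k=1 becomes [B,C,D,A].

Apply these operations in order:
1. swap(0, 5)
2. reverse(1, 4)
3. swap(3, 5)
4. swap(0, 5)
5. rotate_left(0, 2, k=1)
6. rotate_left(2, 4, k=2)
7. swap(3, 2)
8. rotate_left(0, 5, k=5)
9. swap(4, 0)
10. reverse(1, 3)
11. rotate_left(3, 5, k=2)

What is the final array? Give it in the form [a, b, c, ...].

Answer: [0, 1, 5, 3, 2, 4]

Derivation:
After 1 (swap(0, 5)): [4, 0, 1, 5, 2, 3]
After 2 (reverse(1, 4)): [4, 2, 5, 1, 0, 3]
After 3 (swap(3, 5)): [4, 2, 5, 3, 0, 1]
After 4 (swap(0, 5)): [1, 2, 5, 3, 0, 4]
After 5 (rotate_left(0, 2, k=1)): [2, 5, 1, 3, 0, 4]
After 6 (rotate_left(2, 4, k=2)): [2, 5, 0, 1, 3, 4]
After 7 (swap(3, 2)): [2, 5, 1, 0, 3, 4]
After 8 (rotate_left(0, 5, k=5)): [4, 2, 5, 1, 0, 3]
After 9 (swap(4, 0)): [0, 2, 5, 1, 4, 3]
After 10 (reverse(1, 3)): [0, 1, 5, 2, 4, 3]
After 11 (rotate_left(3, 5, k=2)): [0, 1, 5, 3, 2, 4]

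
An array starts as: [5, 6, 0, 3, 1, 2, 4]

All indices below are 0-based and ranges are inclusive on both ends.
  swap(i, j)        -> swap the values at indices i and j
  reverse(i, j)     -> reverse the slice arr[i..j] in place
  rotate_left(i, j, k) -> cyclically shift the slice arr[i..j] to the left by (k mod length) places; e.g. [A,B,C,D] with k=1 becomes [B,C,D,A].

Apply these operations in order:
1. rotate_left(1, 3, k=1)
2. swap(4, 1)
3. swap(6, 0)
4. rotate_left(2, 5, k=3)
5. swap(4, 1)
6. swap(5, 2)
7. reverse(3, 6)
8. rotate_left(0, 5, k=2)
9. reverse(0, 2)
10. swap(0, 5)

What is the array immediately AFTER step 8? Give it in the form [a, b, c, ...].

Answer: [0, 5, 2, 1, 4, 6, 3]

Derivation:
After 1 (rotate_left(1, 3, k=1)): [5, 0, 3, 6, 1, 2, 4]
After 2 (swap(4, 1)): [5, 1, 3, 6, 0, 2, 4]
After 3 (swap(6, 0)): [4, 1, 3, 6, 0, 2, 5]
After 4 (rotate_left(2, 5, k=3)): [4, 1, 2, 3, 6, 0, 5]
After 5 (swap(4, 1)): [4, 6, 2, 3, 1, 0, 5]
After 6 (swap(5, 2)): [4, 6, 0, 3, 1, 2, 5]
After 7 (reverse(3, 6)): [4, 6, 0, 5, 2, 1, 3]
After 8 (rotate_left(0, 5, k=2)): [0, 5, 2, 1, 4, 6, 3]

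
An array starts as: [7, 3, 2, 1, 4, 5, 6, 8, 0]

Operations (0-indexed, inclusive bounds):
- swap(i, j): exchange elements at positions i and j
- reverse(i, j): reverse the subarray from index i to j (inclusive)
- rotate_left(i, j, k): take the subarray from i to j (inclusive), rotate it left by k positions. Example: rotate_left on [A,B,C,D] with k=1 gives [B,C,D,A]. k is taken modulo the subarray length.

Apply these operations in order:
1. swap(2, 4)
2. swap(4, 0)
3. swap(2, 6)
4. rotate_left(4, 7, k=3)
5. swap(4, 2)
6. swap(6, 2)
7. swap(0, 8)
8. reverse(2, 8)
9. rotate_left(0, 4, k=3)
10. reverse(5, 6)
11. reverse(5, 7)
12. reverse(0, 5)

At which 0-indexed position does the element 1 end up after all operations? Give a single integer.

Answer: 0

Derivation:
After 1 (swap(2, 4)): [7, 3, 4, 1, 2, 5, 6, 8, 0]
After 2 (swap(4, 0)): [2, 3, 4, 1, 7, 5, 6, 8, 0]
After 3 (swap(2, 6)): [2, 3, 6, 1, 7, 5, 4, 8, 0]
After 4 (rotate_left(4, 7, k=3)): [2, 3, 6, 1, 8, 7, 5, 4, 0]
After 5 (swap(4, 2)): [2, 3, 8, 1, 6, 7, 5, 4, 0]
After 6 (swap(6, 2)): [2, 3, 5, 1, 6, 7, 8, 4, 0]
After 7 (swap(0, 8)): [0, 3, 5, 1, 6, 7, 8, 4, 2]
After 8 (reverse(2, 8)): [0, 3, 2, 4, 8, 7, 6, 1, 5]
After 9 (rotate_left(0, 4, k=3)): [4, 8, 0, 3, 2, 7, 6, 1, 5]
After 10 (reverse(5, 6)): [4, 8, 0, 3, 2, 6, 7, 1, 5]
After 11 (reverse(5, 7)): [4, 8, 0, 3, 2, 1, 7, 6, 5]
After 12 (reverse(0, 5)): [1, 2, 3, 0, 8, 4, 7, 6, 5]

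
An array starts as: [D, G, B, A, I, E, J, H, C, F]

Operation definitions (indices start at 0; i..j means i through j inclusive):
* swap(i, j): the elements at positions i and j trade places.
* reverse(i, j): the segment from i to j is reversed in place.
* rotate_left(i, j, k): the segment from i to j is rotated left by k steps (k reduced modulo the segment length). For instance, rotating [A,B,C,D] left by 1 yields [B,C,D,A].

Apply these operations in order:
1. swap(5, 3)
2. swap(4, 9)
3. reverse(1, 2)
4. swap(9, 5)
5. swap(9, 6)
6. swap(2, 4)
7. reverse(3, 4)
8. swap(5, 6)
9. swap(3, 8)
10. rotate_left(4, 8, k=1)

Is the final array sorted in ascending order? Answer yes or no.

After 1 (swap(5, 3)): [D, G, B, E, I, A, J, H, C, F]
After 2 (swap(4, 9)): [D, G, B, E, F, A, J, H, C, I]
After 3 (reverse(1, 2)): [D, B, G, E, F, A, J, H, C, I]
After 4 (swap(9, 5)): [D, B, G, E, F, I, J, H, C, A]
After 5 (swap(9, 6)): [D, B, G, E, F, I, A, H, C, J]
After 6 (swap(2, 4)): [D, B, F, E, G, I, A, H, C, J]
After 7 (reverse(3, 4)): [D, B, F, G, E, I, A, H, C, J]
After 8 (swap(5, 6)): [D, B, F, G, E, A, I, H, C, J]
After 9 (swap(3, 8)): [D, B, F, C, E, A, I, H, G, J]
After 10 (rotate_left(4, 8, k=1)): [D, B, F, C, A, I, H, G, E, J]

Answer: no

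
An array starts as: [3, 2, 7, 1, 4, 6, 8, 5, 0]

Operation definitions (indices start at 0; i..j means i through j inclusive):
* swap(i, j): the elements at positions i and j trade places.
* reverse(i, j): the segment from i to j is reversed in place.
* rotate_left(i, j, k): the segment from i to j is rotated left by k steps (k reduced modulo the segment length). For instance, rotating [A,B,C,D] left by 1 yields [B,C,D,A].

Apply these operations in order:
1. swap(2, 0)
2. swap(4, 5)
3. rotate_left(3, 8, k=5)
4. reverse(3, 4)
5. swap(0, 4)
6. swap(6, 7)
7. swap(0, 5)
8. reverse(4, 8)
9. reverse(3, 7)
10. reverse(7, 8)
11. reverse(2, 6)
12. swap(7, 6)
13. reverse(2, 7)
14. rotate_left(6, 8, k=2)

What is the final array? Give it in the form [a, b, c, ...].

Answer: [6, 2, 3, 7, 0, 8, 1, 4, 5]

Derivation:
After 1 (swap(2, 0)): [7, 2, 3, 1, 4, 6, 8, 5, 0]
After 2 (swap(4, 5)): [7, 2, 3, 1, 6, 4, 8, 5, 0]
After 3 (rotate_left(3, 8, k=5)): [7, 2, 3, 0, 1, 6, 4, 8, 5]
After 4 (reverse(3, 4)): [7, 2, 3, 1, 0, 6, 4, 8, 5]
After 5 (swap(0, 4)): [0, 2, 3, 1, 7, 6, 4, 8, 5]
After 6 (swap(6, 7)): [0, 2, 3, 1, 7, 6, 8, 4, 5]
After 7 (swap(0, 5)): [6, 2, 3, 1, 7, 0, 8, 4, 5]
After 8 (reverse(4, 8)): [6, 2, 3, 1, 5, 4, 8, 0, 7]
After 9 (reverse(3, 7)): [6, 2, 3, 0, 8, 4, 5, 1, 7]
After 10 (reverse(7, 8)): [6, 2, 3, 0, 8, 4, 5, 7, 1]
After 11 (reverse(2, 6)): [6, 2, 5, 4, 8, 0, 3, 7, 1]
After 12 (swap(7, 6)): [6, 2, 5, 4, 8, 0, 7, 3, 1]
After 13 (reverse(2, 7)): [6, 2, 3, 7, 0, 8, 4, 5, 1]
After 14 (rotate_left(6, 8, k=2)): [6, 2, 3, 7, 0, 8, 1, 4, 5]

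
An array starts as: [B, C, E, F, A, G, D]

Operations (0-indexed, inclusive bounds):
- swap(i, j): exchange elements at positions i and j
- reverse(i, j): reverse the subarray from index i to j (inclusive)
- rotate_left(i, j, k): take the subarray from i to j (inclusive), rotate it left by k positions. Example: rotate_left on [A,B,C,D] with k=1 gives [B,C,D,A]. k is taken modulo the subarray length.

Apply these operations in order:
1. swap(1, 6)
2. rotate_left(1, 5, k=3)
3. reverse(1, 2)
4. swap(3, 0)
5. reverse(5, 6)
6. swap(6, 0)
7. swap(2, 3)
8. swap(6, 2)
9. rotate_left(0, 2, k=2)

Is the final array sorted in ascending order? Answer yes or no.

Answer: no

Derivation:
After 1 (swap(1, 6)): [B, D, E, F, A, G, C]
After 2 (rotate_left(1, 5, k=3)): [B, A, G, D, E, F, C]
After 3 (reverse(1, 2)): [B, G, A, D, E, F, C]
After 4 (swap(3, 0)): [D, G, A, B, E, F, C]
After 5 (reverse(5, 6)): [D, G, A, B, E, C, F]
After 6 (swap(6, 0)): [F, G, A, B, E, C, D]
After 7 (swap(2, 3)): [F, G, B, A, E, C, D]
After 8 (swap(6, 2)): [F, G, D, A, E, C, B]
After 9 (rotate_left(0, 2, k=2)): [D, F, G, A, E, C, B]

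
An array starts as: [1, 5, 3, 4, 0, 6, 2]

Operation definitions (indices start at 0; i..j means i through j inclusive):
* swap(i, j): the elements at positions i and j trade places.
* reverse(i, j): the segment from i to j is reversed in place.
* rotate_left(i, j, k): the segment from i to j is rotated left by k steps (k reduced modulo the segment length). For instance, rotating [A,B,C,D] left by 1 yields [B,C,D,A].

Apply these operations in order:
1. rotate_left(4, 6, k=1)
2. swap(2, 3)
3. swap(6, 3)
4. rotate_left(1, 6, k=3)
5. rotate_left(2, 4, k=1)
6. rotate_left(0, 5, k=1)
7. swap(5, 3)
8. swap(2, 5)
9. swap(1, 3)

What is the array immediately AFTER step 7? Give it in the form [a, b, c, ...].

Answer: [6, 3, 5, 1, 4, 2, 0]

Derivation:
After 1 (rotate_left(4, 6, k=1)): [1, 5, 3, 4, 6, 2, 0]
After 2 (swap(2, 3)): [1, 5, 4, 3, 6, 2, 0]
After 3 (swap(6, 3)): [1, 5, 4, 0, 6, 2, 3]
After 4 (rotate_left(1, 6, k=3)): [1, 6, 2, 3, 5, 4, 0]
After 5 (rotate_left(2, 4, k=1)): [1, 6, 3, 5, 2, 4, 0]
After 6 (rotate_left(0, 5, k=1)): [6, 3, 5, 2, 4, 1, 0]
After 7 (swap(5, 3)): [6, 3, 5, 1, 4, 2, 0]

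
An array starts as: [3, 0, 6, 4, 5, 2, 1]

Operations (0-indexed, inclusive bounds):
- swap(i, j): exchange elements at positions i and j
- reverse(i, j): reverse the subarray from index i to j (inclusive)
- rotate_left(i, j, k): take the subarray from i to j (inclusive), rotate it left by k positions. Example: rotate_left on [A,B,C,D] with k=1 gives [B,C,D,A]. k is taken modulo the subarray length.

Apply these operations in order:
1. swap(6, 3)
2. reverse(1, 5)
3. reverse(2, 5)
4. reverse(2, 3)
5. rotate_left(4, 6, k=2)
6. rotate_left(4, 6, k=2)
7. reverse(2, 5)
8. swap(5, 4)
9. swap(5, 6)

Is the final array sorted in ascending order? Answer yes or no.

After 1 (swap(6, 3)): [3, 0, 6, 1, 5, 2, 4]
After 2 (reverse(1, 5)): [3, 2, 5, 1, 6, 0, 4]
After 3 (reverse(2, 5)): [3, 2, 0, 6, 1, 5, 4]
After 4 (reverse(2, 3)): [3, 2, 6, 0, 1, 5, 4]
After 5 (rotate_left(4, 6, k=2)): [3, 2, 6, 0, 4, 1, 5]
After 6 (rotate_left(4, 6, k=2)): [3, 2, 6, 0, 5, 4, 1]
After 7 (reverse(2, 5)): [3, 2, 4, 5, 0, 6, 1]
After 8 (swap(5, 4)): [3, 2, 4, 5, 6, 0, 1]
After 9 (swap(5, 6)): [3, 2, 4, 5, 6, 1, 0]

Answer: no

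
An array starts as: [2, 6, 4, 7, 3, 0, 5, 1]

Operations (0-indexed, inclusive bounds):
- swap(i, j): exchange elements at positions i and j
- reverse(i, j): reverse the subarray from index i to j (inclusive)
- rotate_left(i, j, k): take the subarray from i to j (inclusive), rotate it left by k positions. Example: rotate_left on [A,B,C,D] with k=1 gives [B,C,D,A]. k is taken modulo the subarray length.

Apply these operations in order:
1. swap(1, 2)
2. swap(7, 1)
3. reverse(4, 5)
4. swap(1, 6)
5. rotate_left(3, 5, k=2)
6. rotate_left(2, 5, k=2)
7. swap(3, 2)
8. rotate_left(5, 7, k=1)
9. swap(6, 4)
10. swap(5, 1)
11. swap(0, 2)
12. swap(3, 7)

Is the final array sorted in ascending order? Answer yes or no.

After 1 (swap(1, 2)): [2, 4, 6, 7, 3, 0, 5, 1]
After 2 (swap(7, 1)): [2, 1, 6, 7, 3, 0, 5, 4]
After 3 (reverse(4, 5)): [2, 1, 6, 7, 0, 3, 5, 4]
After 4 (swap(1, 6)): [2, 5, 6, 7, 0, 3, 1, 4]
After 5 (rotate_left(3, 5, k=2)): [2, 5, 6, 3, 7, 0, 1, 4]
After 6 (rotate_left(2, 5, k=2)): [2, 5, 7, 0, 6, 3, 1, 4]
After 7 (swap(3, 2)): [2, 5, 0, 7, 6, 3, 1, 4]
After 8 (rotate_left(5, 7, k=1)): [2, 5, 0, 7, 6, 1, 4, 3]
After 9 (swap(6, 4)): [2, 5, 0, 7, 4, 1, 6, 3]
After 10 (swap(5, 1)): [2, 1, 0, 7, 4, 5, 6, 3]
After 11 (swap(0, 2)): [0, 1, 2, 7, 4, 5, 6, 3]
After 12 (swap(3, 7)): [0, 1, 2, 3, 4, 5, 6, 7]

Answer: yes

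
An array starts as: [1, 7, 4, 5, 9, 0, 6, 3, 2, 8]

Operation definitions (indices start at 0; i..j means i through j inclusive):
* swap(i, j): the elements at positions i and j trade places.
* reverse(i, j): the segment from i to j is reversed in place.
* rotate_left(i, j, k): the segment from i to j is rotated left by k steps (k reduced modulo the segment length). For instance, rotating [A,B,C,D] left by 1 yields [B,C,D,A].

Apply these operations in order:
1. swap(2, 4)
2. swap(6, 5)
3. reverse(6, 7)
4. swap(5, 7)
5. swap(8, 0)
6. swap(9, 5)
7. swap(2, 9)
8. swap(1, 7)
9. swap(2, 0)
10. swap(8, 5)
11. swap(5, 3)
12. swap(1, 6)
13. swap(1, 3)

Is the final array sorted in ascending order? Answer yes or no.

After 1 (swap(2, 4)): [1, 7, 9, 5, 4, 0, 6, 3, 2, 8]
After 2 (swap(6, 5)): [1, 7, 9, 5, 4, 6, 0, 3, 2, 8]
After 3 (reverse(6, 7)): [1, 7, 9, 5, 4, 6, 3, 0, 2, 8]
After 4 (swap(5, 7)): [1, 7, 9, 5, 4, 0, 3, 6, 2, 8]
After 5 (swap(8, 0)): [2, 7, 9, 5, 4, 0, 3, 6, 1, 8]
After 6 (swap(9, 5)): [2, 7, 9, 5, 4, 8, 3, 6, 1, 0]
After 7 (swap(2, 9)): [2, 7, 0, 5, 4, 8, 3, 6, 1, 9]
After 8 (swap(1, 7)): [2, 6, 0, 5, 4, 8, 3, 7, 1, 9]
After 9 (swap(2, 0)): [0, 6, 2, 5, 4, 8, 3, 7, 1, 9]
After 10 (swap(8, 5)): [0, 6, 2, 5, 4, 1, 3, 7, 8, 9]
After 11 (swap(5, 3)): [0, 6, 2, 1, 4, 5, 3, 7, 8, 9]
After 12 (swap(1, 6)): [0, 3, 2, 1, 4, 5, 6, 7, 8, 9]
After 13 (swap(1, 3)): [0, 1, 2, 3, 4, 5, 6, 7, 8, 9]

Answer: yes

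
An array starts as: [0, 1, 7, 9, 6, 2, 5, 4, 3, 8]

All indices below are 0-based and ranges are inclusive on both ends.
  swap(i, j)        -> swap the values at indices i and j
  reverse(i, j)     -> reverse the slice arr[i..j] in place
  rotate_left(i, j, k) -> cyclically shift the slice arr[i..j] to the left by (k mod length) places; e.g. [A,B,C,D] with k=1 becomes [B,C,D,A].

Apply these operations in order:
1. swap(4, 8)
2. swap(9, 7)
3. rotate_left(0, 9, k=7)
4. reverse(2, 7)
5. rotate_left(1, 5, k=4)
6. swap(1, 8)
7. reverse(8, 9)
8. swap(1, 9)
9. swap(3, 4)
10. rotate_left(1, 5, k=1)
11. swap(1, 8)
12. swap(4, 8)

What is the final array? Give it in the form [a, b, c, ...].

After 1 (swap(4, 8)): [0, 1, 7, 9, 3, 2, 5, 4, 6, 8]
After 2 (swap(9, 7)): [0, 1, 7, 9, 3, 2, 5, 8, 6, 4]
After 3 (rotate_left(0, 9, k=7)): [8, 6, 4, 0, 1, 7, 9, 3, 2, 5]
After 4 (reverse(2, 7)): [8, 6, 3, 9, 7, 1, 0, 4, 2, 5]
After 5 (rotate_left(1, 5, k=4)): [8, 1, 6, 3, 9, 7, 0, 4, 2, 5]
After 6 (swap(1, 8)): [8, 2, 6, 3, 9, 7, 0, 4, 1, 5]
After 7 (reverse(8, 9)): [8, 2, 6, 3, 9, 7, 0, 4, 5, 1]
After 8 (swap(1, 9)): [8, 1, 6, 3, 9, 7, 0, 4, 5, 2]
After 9 (swap(3, 4)): [8, 1, 6, 9, 3, 7, 0, 4, 5, 2]
After 10 (rotate_left(1, 5, k=1)): [8, 6, 9, 3, 7, 1, 0, 4, 5, 2]
After 11 (swap(1, 8)): [8, 5, 9, 3, 7, 1, 0, 4, 6, 2]
After 12 (swap(4, 8)): [8, 5, 9, 3, 6, 1, 0, 4, 7, 2]

Answer: [8, 5, 9, 3, 6, 1, 0, 4, 7, 2]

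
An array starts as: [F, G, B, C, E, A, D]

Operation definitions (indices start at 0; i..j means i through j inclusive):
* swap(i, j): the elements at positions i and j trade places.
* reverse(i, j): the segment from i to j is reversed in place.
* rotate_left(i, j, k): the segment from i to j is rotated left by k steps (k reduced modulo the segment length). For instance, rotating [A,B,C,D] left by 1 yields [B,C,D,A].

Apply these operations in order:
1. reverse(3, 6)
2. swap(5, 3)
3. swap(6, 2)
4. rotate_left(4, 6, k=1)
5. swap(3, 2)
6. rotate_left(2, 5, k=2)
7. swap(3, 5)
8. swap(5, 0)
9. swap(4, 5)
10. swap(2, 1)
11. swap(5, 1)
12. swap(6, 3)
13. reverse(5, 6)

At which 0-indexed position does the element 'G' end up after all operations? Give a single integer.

After 1 (reverse(3, 6)): [F, G, B, D, A, E, C]
After 2 (swap(5, 3)): [F, G, B, E, A, D, C]
After 3 (swap(6, 2)): [F, G, C, E, A, D, B]
After 4 (rotate_left(4, 6, k=1)): [F, G, C, E, D, B, A]
After 5 (swap(3, 2)): [F, G, E, C, D, B, A]
After 6 (rotate_left(2, 5, k=2)): [F, G, D, B, E, C, A]
After 7 (swap(3, 5)): [F, G, D, C, E, B, A]
After 8 (swap(5, 0)): [B, G, D, C, E, F, A]
After 9 (swap(4, 5)): [B, G, D, C, F, E, A]
After 10 (swap(2, 1)): [B, D, G, C, F, E, A]
After 11 (swap(5, 1)): [B, E, G, C, F, D, A]
After 12 (swap(6, 3)): [B, E, G, A, F, D, C]
After 13 (reverse(5, 6)): [B, E, G, A, F, C, D]

Answer: 2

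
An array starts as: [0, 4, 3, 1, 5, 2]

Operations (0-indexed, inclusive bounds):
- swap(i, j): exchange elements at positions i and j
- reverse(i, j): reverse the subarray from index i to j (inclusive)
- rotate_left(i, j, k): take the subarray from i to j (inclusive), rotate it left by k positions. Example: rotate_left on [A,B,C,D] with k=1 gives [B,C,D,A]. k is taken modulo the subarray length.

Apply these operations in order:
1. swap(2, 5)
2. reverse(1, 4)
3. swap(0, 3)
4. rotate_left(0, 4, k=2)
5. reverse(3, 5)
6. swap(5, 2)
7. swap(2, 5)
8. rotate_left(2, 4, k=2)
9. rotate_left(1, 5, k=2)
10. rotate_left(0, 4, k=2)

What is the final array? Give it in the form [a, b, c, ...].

After 1 (swap(2, 5)): [0, 4, 2, 1, 5, 3]
After 2 (reverse(1, 4)): [0, 5, 1, 2, 4, 3]
After 3 (swap(0, 3)): [2, 5, 1, 0, 4, 3]
After 4 (rotate_left(0, 4, k=2)): [1, 0, 4, 2, 5, 3]
After 5 (reverse(3, 5)): [1, 0, 4, 3, 5, 2]
After 6 (swap(5, 2)): [1, 0, 2, 3, 5, 4]
After 7 (swap(2, 5)): [1, 0, 4, 3, 5, 2]
After 8 (rotate_left(2, 4, k=2)): [1, 0, 5, 4, 3, 2]
After 9 (rotate_left(1, 5, k=2)): [1, 4, 3, 2, 0, 5]
After 10 (rotate_left(0, 4, k=2)): [3, 2, 0, 1, 4, 5]

Answer: [3, 2, 0, 1, 4, 5]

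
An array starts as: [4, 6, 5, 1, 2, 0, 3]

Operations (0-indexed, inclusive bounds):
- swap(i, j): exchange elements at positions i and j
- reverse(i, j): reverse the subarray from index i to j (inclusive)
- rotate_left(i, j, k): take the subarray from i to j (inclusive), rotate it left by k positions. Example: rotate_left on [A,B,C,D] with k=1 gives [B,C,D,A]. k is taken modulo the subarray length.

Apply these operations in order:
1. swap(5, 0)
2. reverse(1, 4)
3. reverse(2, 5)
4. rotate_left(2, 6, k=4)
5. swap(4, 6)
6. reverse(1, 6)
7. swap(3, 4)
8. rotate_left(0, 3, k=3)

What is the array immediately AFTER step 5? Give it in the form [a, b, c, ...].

Answer: [0, 2, 3, 4, 1, 5, 6]

Derivation:
After 1 (swap(5, 0)): [0, 6, 5, 1, 2, 4, 3]
After 2 (reverse(1, 4)): [0, 2, 1, 5, 6, 4, 3]
After 3 (reverse(2, 5)): [0, 2, 4, 6, 5, 1, 3]
After 4 (rotate_left(2, 6, k=4)): [0, 2, 3, 4, 6, 5, 1]
After 5 (swap(4, 6)): [0, 2, 3, 4, 1, 5, 6]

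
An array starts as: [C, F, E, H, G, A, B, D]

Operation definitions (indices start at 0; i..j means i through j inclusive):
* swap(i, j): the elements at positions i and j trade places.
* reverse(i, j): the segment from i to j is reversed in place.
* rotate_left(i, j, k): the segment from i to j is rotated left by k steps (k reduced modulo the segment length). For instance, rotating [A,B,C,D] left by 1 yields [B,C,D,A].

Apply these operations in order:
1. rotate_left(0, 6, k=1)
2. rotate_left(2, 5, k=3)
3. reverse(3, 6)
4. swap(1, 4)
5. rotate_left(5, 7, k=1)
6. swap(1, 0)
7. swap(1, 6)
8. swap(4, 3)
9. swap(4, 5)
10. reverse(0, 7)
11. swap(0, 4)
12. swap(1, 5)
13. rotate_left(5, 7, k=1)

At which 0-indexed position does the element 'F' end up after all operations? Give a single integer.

Answer: 7

Derivation:
After 1 (rotate_left(0, 6, k=1)): [F, E, H, G, A, B, C, D]
After 2 (rotate_left(2, 5, k=3)): [F, E, B, H, G, A, C, D]
After 3 (reverse(3, 6)): [F, E, B, C, A, G, H, D]
After 4 (swap(1, 4)): [F, A, B, C, E, G, H, D]
After 5 (rotate_left(5, 7, k=1)): [F, A, B, C, E, H, D, G]
After 6 (swap(1, 0)): [A, F, B, C, E, H, D, G]
After 7 (swap(1, 6)): [A, D, B, C, E, H, F, G]
After 8 (swap(4, 3)): [A, D, B, E, C, H, F, G]
After 9 (swap(4, 5)): [A, D, B, E, H, C, F, G]
After 10 (reverse(0, 7)): [G, F, C, H, E, B, D, A]
After 11 (swap(0, 4)): [E, F, C, H, G, B, D, A]
After 12 (swap(1, 5)): [E, B, C, H, G, F, D, A]
After 13 (rotate_left(5, 7, k=1)): [E, B, C, H, G, D, A, F]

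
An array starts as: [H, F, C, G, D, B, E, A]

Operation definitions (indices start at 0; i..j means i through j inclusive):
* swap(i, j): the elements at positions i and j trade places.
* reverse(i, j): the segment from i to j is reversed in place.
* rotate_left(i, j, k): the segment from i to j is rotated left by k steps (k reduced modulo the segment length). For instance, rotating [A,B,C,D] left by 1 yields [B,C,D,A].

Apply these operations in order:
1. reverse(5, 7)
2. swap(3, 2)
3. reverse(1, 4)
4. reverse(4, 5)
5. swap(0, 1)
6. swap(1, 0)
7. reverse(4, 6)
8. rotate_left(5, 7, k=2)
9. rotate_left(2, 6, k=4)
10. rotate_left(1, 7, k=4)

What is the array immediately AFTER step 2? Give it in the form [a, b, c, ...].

After 1 (reverse(5, 7)): [H, F, C, G, D, A, E, B]
After 2 (swap(3, 2)): [H, F, G, C, D, A, E, B]

Answer: [H, F, G, C, D, A, E, B]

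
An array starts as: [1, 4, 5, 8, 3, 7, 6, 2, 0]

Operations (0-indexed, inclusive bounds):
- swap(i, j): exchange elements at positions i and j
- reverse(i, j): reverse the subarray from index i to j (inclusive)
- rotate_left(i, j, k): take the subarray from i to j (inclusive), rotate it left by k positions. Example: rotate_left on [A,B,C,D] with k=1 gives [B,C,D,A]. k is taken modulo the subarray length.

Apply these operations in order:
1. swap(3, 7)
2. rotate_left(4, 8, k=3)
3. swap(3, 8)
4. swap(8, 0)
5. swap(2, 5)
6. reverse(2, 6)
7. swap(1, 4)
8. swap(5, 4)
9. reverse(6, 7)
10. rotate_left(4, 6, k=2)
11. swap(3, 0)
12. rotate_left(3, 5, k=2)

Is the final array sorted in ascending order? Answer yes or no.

After 1 (swap(3, 7)): [1, 4, 5, 2, 3, 7, 6, 8, 0]
After 2 (rotate_left(4, 8, k=3)): [1, 4, 5, 2, 8, 0, 3, 7, 6]
After 3 (swap(3, 8)): [1, 4, 5, 6, 8, 0, 3, 7, 2]
After 4 (swap(8, 0)): [2, 4, 5, 6, 8, 0, 3, 7, 1]
After 5 (swap(2, 5)): [2, 4, 0, 6, 8, 5, 3, 7, 1]
After 6 (reverse(2, 6)): [2, 4, 3, 5, 8, 6, 0, 7, 1]
After 7 (swap(1, 4)): [2, 8, 3, 5, 4, 6, 0, 7, 1]
After 8 (swap(5, 4)): [2, 8, 3, 5, 6, 4, 0, 7, 1]
After 9 (reverse(6, 7)): [2, 8, 3, 5, 6, 4, 7, 0, 1]
After 10 (rotate_left(4, 6, k=2)): [2, 8, 3, 5, 7, 6, 4, 0, 1]
After 11 (swap(3, 0)): [5, 8, 3, 2, 7, 6, 4, 0, 1]
After 12 (rotate_left(3, 5, k=2)): [5, 8, 3, 6, 2, 7, 4, 0, 1]

Answer: no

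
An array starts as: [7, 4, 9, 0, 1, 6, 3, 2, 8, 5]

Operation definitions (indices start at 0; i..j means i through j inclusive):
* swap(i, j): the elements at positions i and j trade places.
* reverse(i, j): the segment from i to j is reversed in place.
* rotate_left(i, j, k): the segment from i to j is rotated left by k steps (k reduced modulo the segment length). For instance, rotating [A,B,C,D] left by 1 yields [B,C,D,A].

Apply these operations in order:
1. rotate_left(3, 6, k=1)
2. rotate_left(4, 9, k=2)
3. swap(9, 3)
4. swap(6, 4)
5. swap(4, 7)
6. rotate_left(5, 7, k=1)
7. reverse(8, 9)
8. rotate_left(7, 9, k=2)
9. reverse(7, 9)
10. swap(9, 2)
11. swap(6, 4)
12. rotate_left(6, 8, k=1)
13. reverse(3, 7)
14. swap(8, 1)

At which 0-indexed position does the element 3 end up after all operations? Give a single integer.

Answer: 7

Derivation:
After 1 (rotate_left(3, 6, k=1)): [7, 4, 9, 1, 6, 3, 0, 2, 8, 5]
After 2 (rotate_left(4, 9, k=2)): [7, 4, 9, 1, 0, 2, 8, 5, 6, 3]
After 3 (swap(9, 3)): [7, 4, 9, 3, 0, 2, 8, 5, 6, 1]
After 4 (swap(6, 4)): [7, 4, 9, 3, 8, 2, 0, 5, 6, 1]
After 5 (swap(4, 7)): [7, 4, 9, 3, 5, 2, 0, 8, 6, 1]
After 6 (rotate_left(5, 7, k=1)): [7, 4, 9, 3, 5, 0, 8, 2, 6, 1]
After 7 (reverse(8, 9)): [7, 4, 9, 3, 5, 0, 8, 2, 1, 6]
After 8 (rotate_left(7, 9, k=2)): [7, 4, 9, 3, 5, 0, 8, 6, 2, 1]
After 9 (reverse(7, 9)): [7, 4, 9, 3, 5, 0, 8, 1, 2, 6]
After 10 (swap(9, 2)): [7, 4, 6, 3, 5, 0, 8, 1, 2, 9]
After 11 (swap(6, 4)): [7, 4, 6, 3, 8, 0, 5, 1, 2, 9]
After 12 (rotate_left(6, 8, k=1)): [7, 4, 6, 3, 8, 0, 1, 2, 5, 9]
After 13 (reverse(3, 7)): [7, 4, 6, 2, 1, 0, 8, 3, 5, 9]
After 14 (swap(8, 1)): [7, 5, 6, 2, 1, 0, 8, 3, 4, 9]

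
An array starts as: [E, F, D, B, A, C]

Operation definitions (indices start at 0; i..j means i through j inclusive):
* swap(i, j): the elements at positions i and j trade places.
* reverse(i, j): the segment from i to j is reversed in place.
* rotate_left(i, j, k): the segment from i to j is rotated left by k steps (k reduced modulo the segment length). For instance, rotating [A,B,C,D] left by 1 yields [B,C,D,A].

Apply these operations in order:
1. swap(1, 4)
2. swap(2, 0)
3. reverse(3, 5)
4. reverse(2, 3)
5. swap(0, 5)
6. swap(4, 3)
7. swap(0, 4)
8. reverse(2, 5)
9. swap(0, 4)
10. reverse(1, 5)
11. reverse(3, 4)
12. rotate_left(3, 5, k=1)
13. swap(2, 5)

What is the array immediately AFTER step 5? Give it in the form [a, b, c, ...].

After 1 (swap(1, 4)): [E, A, D, B, F, C]
After 2 (swap(2, 0)): [D, A, E, B, F, C]
After 3 (reverse(3, 5)): [D, A, E, C, F, B]
After 4 (reverse(2, 3)): [D, A, C, E, F, B]
After 5 (swap(0, 5)): [B, A, C, E, F, D]

Answer: [B, A, C, E, F, D]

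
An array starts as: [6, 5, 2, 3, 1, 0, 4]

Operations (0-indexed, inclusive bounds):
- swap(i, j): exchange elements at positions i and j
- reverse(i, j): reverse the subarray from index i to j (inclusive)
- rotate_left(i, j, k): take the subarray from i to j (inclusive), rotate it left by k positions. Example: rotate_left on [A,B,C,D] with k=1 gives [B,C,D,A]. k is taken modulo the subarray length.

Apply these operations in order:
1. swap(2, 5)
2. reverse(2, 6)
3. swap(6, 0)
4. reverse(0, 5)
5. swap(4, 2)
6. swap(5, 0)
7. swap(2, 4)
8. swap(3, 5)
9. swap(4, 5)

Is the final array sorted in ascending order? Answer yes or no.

After 1 (swap(2, 5)): [6, 5, 0, 3, 1, 2, 4]
After 2 (reverse(2, 6)): [6, 5, 4, 2, 1, 3, 0]
After 3 (swap(6, 0)): [0, 5, 4, 2, 1, 3, 6]
After 4 (reverse(0, 5)): [3, 1, 2, 4, 5, 0, 6]
After 5 (swap(4, 2)): [3, 1, 5, 4, 2, 0, 6]
After 6 (swap(5, 0)): [0, 1, 5, 4, 2, 3, 6]
After 7 (swap(2, 4)): [0, 1, 2, 4, 5, 3, 6]
After 8 (swap(3, 5)): [0, 1, 2, 3, 5, 4, 6]
After 9 (swap(4, 5)): [0, 1, 2, 3, 4, 5, 6]

Answer: yes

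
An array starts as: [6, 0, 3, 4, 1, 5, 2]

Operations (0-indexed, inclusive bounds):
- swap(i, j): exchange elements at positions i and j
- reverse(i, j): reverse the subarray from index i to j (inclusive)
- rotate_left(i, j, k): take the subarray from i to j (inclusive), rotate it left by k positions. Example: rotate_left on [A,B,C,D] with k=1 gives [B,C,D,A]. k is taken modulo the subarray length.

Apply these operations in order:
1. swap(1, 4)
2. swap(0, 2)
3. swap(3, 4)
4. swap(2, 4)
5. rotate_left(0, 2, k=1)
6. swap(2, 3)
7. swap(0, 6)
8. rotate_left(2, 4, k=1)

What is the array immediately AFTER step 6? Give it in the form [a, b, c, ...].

Answer: [1, 4, 0, 3, 6, 5, 2]

Derivation:
After 1 (swap(1, 4)): [6, 1, 3, 4, 0, 5, 2]
After 2 (swap(0, 2)): [3, 1, 6, 4, 0, 5, 2]
After 3 (swap(3, 4)): [3, 1, 6, 0, 4, 5, 2]
After 4 (swap(2, 4)): [3, 1, 4, 0, 6, 5, 2]
After 5 (rotate_left(0, 2, k=1)): [1, 4, 3, 0, 6, 5, 2]
After 6 (swap(2, 3)): [1, 4, 0, 3, 6, 5, 2]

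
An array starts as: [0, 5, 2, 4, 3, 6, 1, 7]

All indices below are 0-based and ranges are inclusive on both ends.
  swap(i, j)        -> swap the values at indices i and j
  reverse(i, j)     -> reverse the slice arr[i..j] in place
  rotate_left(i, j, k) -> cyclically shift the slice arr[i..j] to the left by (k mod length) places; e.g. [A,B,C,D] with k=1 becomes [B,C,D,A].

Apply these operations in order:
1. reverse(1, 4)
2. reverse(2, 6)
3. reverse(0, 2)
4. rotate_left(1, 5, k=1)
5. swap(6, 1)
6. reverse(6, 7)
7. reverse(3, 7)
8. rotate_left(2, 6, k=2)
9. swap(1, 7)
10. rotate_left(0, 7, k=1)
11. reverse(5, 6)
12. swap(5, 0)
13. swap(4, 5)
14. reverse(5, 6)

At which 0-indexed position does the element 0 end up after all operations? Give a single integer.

Answer: 5

Derivation:
After 1 (reverse(1, 4)): [0, 3, 4, 2, 5, 6, 1, 7]
After 2 (reverse(2, 6)): [0, 3, 1, 6, 5, 2, 4, 7]
After 3 (reverse(0, 2)): [1, 3, 0, 6, 5, 2, 4, 7]
After 4 (rotate_left(1, 5, k=1)): [1, 0, 6, 5, 2, 3, 4, 7]
After 5 (swap(6, 1)): [1, 4, 6, 5, 2, 3, 0, 7]
After 6 (reverse(6, 7)): [1, 4, 6, 5, 2, 3, 7, 0]
After 7 (reverse(3, 7)): [1, 4, 6, 0, 7, 3, 2, 5]
After 8 (rotate_left(2, 6, k=2)): [1, 4, 7, 3, 2, 6, 0, 5]
After 9 (swap(1, 7)): [1, 5, 7, 3, 2, 6, 0, 4]
After 10 (rotate_left(0, 7, k=1)): [5, 7, 3, 2, 6, 0, 4, 1]
After 11 (reverse(5, 6)): [5, 7, 3, 2, 6, 4, 0, 1]
After 12 (swap(5, 0)): [4, 7, 3, 2, 6, 5, 0, 1]
After 13 (swap(4, 5)): [4, 7, 3, 2, 5, 6, 0, 1]
After 14 (reverse(5, 6)): [4, 7, 3, 2, 5, 0, 6, 1]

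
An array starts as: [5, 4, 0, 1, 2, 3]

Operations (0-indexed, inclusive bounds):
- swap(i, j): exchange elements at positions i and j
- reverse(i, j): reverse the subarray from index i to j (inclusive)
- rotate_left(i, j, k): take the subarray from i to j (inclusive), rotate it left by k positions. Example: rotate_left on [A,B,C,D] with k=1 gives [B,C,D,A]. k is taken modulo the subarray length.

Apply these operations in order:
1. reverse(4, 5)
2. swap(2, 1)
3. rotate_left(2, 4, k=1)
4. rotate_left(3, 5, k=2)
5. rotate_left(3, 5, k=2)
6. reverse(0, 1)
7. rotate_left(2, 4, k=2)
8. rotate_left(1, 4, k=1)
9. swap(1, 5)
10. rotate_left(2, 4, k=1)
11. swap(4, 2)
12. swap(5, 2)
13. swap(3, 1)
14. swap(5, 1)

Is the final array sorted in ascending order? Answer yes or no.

After 1 (reverse(4, 5)): [5, 4, 0, 1, 3, 2]
After 2 (swap(2, 1)): [5, 0, 4, 1, 3, 2]
After 3 (rotate_left(2, 4, k=1)): [5, 0, 1, 3, 4, 2]
After 4 (rotate_left(3, 5, k=2)): [5, 0, 1, 2, 3, 4]
After 5 (rotate_left(3, 5, k=2)): [5, 0, 1, 4, 2, 3]
After 6 (reverse(0, 1)): [0, 5, 1, 4, 2, 3]
After 7 (rotate_left(2, 4, k=2)): [0, 5, 2, 1, 4, 3]
After 8 (rotate_left(1, 4, k=1)): [0, 2, 1, 4, 5, 3]
After 9 (swap(1, 5)): [0, 3, 1, 4, 5, 2]
After 10 (rotate_left(2, 4, k=1)): [0, 3, 4, 5, 1, 2]
After 11 (swap(4, 2)): [0, 3, 1, 5, 4, 2]
After 12 (swap(5, 2)): [0, 3, 2, 5, 4, 1]
After 13 (swap(3, 1)): [0, 5, 2, 3, 4, 1]
After 14 (swap(5, 1)): [0, 1, 2, 3, 4, 5]

Answer: yes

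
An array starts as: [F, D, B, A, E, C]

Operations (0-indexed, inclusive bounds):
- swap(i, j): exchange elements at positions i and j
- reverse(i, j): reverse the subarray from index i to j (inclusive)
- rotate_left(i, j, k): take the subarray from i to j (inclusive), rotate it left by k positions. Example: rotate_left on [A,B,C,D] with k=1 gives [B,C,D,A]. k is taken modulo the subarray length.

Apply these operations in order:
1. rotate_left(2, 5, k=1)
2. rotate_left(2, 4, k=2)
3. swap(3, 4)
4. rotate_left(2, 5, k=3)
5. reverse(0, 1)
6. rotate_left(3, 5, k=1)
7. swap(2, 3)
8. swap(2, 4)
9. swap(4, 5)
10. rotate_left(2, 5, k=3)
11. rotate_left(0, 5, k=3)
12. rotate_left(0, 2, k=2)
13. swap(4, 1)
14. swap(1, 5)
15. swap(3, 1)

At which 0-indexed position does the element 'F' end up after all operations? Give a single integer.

After 1 (rotate_left(2, 5, k=1)): [F, D, A, E, C, B]
After 2 (rotate_left(2, 4, k=2)): [F, D, C, A, E, B]
After 3 (swap(3, 4)): [F, D, C, E, A, B]
After 4 (rotate_left(2, 5, k=3)): [F, D, B, C, E, A]
After 5 (reverse(0, 1)): [D, F, B, C, E, A]
After 6 (rotate_left(3, 5, k=1)): [D, F, B, E, A, C]
After 7 (swap(2, 3)): [D, F, E, B, A, C]
After 8 (swap(2, 4)): [D, F, A, B, E, C]
After 9 (swap(4, 5)): [D, F, A, B, C, E]
After 10 (rotate_left(2, 5, k=3)): [D, F, E, A, B, C]
After 11 (rotate_left(0, 5, k=3)): [A, B, C, D, F, E]
After 12 (rotate_left(0, 2, k=2)): [C, A, B, D, F, E]
After 13 (swap(4, 1)): [C, F, B, D, A, E]
After 14 (swap(1, 5)): [C, E, B, D, A, F]
After 15 (swap(3, 1)): [C, D, B, E, A, F]

Answer: 5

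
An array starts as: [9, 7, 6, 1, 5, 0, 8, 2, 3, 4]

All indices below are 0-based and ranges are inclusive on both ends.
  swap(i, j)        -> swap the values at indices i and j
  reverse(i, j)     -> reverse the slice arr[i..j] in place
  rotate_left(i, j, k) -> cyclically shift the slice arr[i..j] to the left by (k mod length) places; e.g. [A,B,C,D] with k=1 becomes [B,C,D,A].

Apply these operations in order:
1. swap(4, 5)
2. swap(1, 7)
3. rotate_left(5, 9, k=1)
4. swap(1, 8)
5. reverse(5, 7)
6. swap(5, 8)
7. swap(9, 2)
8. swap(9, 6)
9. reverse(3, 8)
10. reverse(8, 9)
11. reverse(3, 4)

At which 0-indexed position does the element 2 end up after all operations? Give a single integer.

After 1 (swap(4, 5)): [9, 7, 6, 1, 0, 5, 8, 2, 3, 4]
After 2 (swap(1, 7)): [9, 2, 6, 1, 0, 5, 8, 7, 3, 4]
After 3 (rotate_left(5, 9, k=1)): [9, 2, 6, 1, 0, 8, 7, 3, 4, 5]
After 4 (swap(1, 8)): [9, 4, 6, 1, 0, 8, 7, 3, 2, 5]
After 5 (reverse(5, 7)): [9, 4, 6, 1, 0, 3, 7, 8, 2, 5]
After 6 (swap(5, 8)): [9, 4, 6, 1, 0, 2, 7, 8, 3, 5]
After 7 (swap(9, 2)): [9, 4, 5, 1, 0, 2, 7, 8, 3, 6]
After 8 (swap(9, 6)): [9, 4, 5, 1, 0, 2, 6, 8, 3, 7]
After 9 (reverse(3, 8)): [9, 4, 5, 3, 8, 6, 2, 0, 1, 7]
After 10 (reverse(8, 9)): [9, 4, 5, 3, 8, 6, 2, 0, 7, 1]
After 11 (reverse(3, 4)): [9, 4, 5, 8, 3, 6, 2, 0, 7, 1]

Answer: 6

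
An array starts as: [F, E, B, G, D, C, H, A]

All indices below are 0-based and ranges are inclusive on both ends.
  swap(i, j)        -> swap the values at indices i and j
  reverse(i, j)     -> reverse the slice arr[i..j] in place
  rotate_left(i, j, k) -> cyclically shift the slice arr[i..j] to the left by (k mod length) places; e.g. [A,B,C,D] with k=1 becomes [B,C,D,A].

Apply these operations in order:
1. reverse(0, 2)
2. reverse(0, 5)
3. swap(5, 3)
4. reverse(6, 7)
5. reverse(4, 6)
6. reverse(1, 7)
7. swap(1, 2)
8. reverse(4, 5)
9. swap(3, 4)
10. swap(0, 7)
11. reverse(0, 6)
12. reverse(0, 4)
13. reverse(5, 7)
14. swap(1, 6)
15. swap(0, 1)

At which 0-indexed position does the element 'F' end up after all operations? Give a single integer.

After 1 (reverse(0, 2)): [B, E, F, G, D, C, H, A]
After 2 (reverse(0, 5)): [C, D, G, F, E, B, H, A]
After 3 (swap(5, 3)): [C, D, G, B, E, F, H, A]
After 4 (reverse(6, 7)): [C, D, G, B, E, F, A, H]
After 5 (reverse(4, 6)): [C, D, G, B, A, F, E, H]
After 6 (reverse(1, 7)): [C, H, E, F, A, B, G, D]
After 7 (swap(1, 2)): [C, E, H, F, A, B, G, D]
After 8 (reverse(4, 5)): [C, E, H, F, B, A, G, D]
After 9 (swap(3, 4)): [C, E, H, B, F, A, G, D]
After 10 (swap(0, 7)): [D, E, H, B, F, A, G, C]
After 11 (reverse(0, 6)): [G, A, F, B, H, E, D, C]
After 12 (reverse(0, 4)): [H, B, F, A, G, E, D, C]
After 13 (reverse(5, 7)): [H, B, F, A, G, C, D, E]
After 14 (swap(1, 6)): [H, D, F, A, G, C, B, E]
After 15 (swap(0, 1)): [D, H, F, A, G, C, B, E]

Answer: 2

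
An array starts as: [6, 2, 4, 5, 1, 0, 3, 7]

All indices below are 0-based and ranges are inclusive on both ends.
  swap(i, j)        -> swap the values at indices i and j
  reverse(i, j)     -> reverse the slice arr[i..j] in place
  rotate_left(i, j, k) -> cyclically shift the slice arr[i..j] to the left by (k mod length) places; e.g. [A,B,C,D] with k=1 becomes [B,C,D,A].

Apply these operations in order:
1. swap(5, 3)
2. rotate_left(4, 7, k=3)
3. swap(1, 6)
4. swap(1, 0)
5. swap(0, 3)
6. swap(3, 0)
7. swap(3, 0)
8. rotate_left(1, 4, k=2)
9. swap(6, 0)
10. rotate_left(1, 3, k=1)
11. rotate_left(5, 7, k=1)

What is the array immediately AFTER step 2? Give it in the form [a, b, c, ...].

After 1 (swap(5, 3)): [6, 2, 4, 0, 1, 5, 3, 7]
After 2 (rotate_left(4, 7, k=3)): [6, 2, 4, 0, 7, 1, 5, 3]

Answer: [6, 2, 4, 0, 7, 1, 5, 3]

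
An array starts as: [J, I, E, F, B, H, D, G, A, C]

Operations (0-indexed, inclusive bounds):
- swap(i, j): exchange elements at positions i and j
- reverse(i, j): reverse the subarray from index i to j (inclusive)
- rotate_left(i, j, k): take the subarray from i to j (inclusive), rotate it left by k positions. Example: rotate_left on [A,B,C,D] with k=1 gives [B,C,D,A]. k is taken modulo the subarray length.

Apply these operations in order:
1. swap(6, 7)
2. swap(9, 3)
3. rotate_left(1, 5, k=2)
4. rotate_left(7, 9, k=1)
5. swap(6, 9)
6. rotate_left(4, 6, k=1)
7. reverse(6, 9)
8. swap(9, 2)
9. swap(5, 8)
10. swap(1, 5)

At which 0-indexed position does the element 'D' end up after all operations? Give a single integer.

Answer: 8

Derivation:
After 1 (swap(6, 7)): [J, I, E, F, B, H, G, D, A, C]
After 2 (swap(9, 3)): [J, I, E, C, B, H, G, D, A, F]
After 3 (rotate_left(1, 5, k=2)): [J, C, B, H, I, E, G, D, A, F]
After 4 (rotate_left(7, 9, k=1)): [J, C, B, H, I, E, G, A, F, D]
After 5 (swap(6, 9)): [J, C, B, H, I, E, D, A, F, G]
After 6 (rotate_left(4, 6, k=1)): [J, C, B, H, E, D, I, A, F, G]
After 7 (reverse(6, 9)): [J, C, B, H, E, D, G, F, A, I]
After 8 (swap(9, 2)): [J, C, I, H, E, D, G, F, A, B]
After 9 (swap(5, 8)): [J, C, I, H, E, A, G, F, D, B]
After 10 (swap(1, 5)): [J, A, I, H, E, C, G, F, D, B]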